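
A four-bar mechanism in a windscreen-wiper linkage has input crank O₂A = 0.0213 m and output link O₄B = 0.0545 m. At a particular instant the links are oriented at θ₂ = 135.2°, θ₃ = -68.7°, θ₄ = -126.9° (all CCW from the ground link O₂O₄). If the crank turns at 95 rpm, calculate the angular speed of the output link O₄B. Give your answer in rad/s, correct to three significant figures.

1.85

ω₂ = 9.948 rad/s (from 95 rpm).
Differentiating the loop-closure r₂e^{iθ₂}+r₃e^{iθ₃}=r₁+r₄e^{iθ₄} gives r₂ω₂e^{iθ₂}+r₃ω₃e^{iθ₃}=r₄ω₄e^{iθ₄}.
Eliminating the other unknown: ω₄ = r₂ω₂ sin(θ₂−θ₃) / [r₄ sin(θ₄−θ₃)].
Numerator sine = -0.40514; denominator sine = -0.84989.
Result = 0.0213·9.948·(-0.40514) / (0.0545·(-0.84989)) = +1.8534 rad/s; magnitude 1.8534 rad/s.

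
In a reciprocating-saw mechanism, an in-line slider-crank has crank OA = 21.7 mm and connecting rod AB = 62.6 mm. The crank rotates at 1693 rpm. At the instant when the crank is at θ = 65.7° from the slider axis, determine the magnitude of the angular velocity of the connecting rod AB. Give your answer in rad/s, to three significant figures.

ω = 177.3 rad/s (converted from 1693 rpm).
The rod makes angle φ with the slider axis where L sinφ = r sinθ; differentiating, L cosφ·φ̇ = r ω cosθ.
L cosφ = √(L² − r² sin²θ) = 0.059394 m.
|ω_rod| = r ω |cosθ| / √(L² − r² sin²θ) = 0.0217·177.3·0.41151/0.059394 = 26.656 rad/s.

26.7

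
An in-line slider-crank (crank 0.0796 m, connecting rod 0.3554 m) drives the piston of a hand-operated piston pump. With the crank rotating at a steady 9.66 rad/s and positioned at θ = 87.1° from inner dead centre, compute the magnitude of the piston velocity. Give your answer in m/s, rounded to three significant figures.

ω = 9.66 rad/s
For an in-line slider-crank, x = r cosθ + √(L² − r² sin²θ), so v = −rω sinθ·[1 + r cosθ/√(L² − r² sin²θ)].
With r = 0.0796 m, L = 0.3554 m, θ = 87.1°: √(L² − r² sin²θ) = 0.34639 m.
v = −0.0796·9.66·0.99872·[1 + 0.0796·0.05059/0.34639] = -0.77688 m/s.
|v| = 0.77688 m/s.

0.777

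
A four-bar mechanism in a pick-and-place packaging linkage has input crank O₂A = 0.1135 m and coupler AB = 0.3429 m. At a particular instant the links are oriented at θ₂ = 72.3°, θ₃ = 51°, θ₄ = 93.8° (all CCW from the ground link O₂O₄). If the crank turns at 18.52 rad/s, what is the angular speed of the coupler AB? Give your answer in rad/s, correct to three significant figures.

ω₂ = 18.52 rad/s
Differentiating the loop-closure r₂e^{iθ₂}+r₃e^{iθ₃}=r₁+r₄e^{iθ₄} gives r₂ω₂e^{iθ₂}+r₃ω₃e^{iθ₃}=r₄ω₄e^{iθ₄}.
Eliminating the other unknown: ω₃ = r₂ω₂ sin(θ₄−θ₂) / [r₃ sin(θ₃−θ₄)].
Numerator sine = +0.36650; denominator sine = -0.67944.
Result = 0.1135·18.52·(+0.36650) / (0.3429·(-0.67944)) = -3.3067 rad/s; magnitude 3.3067 rad/s.

3.31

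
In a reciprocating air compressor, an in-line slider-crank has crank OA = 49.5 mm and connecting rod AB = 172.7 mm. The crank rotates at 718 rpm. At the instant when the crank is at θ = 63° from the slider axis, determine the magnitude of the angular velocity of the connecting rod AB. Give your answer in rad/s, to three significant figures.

10.1

ω = 75.19 rad/s (converted from 718 rpm).
The rod makes angle φ with the slider axis where L sinφ = r sinθ; differentiating, L cosφ·φ̇ = r ω cosθ.
L cosφ = √(L² − r² sin²θ) = 0.16697 m.
|ω_rod| = r ω |cosθ| / √(L² − r² sin²θ) = 0.0495·75.19·0.45399/0.16697 = 10.119 rad/s.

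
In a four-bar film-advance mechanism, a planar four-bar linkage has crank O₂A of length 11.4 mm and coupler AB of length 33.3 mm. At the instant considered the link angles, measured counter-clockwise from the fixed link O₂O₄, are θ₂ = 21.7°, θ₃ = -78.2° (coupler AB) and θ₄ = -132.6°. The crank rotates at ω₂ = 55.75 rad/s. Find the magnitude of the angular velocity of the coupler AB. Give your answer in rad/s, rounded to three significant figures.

10.2

ω₂ = 55.75 rad/s
Differentiating the loop-closure r₂e^{iθ₂}+r₃e^{iθ₃}=r₁+r₄e^{iθ₄} gives r₂ω₂e^{iθ₂}+r₃ω₃e^{iθ₃}=r₄ω₄e^{iθ₄}.
Eliminating the other unknown: ω₃ = r₂ω₂ sin(θ₄−θ₂) / [r₃ sin(θ₃−θ₄)].
Numerator sine = -0.43366; denominator sine = +0.81310.
Result = 0.0114·55.75·(-0.43366) / (0.0333·(+0.81310)) = -10.179 rad/s; magnitude 10.179 rad/s.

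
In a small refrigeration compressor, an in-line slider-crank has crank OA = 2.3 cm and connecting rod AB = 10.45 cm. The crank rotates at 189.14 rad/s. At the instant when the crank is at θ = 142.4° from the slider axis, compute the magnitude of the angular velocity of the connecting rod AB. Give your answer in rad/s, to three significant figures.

ω = 189.1 rad/s
The rod makes angle φ with the slider axis where L sinφ = r sinθ; differentiating, L cosφ·φ̇ = r ω cosθ.
L cosφ = √(L² − r² sin²θ) = 0.10355 m.
|ω_rod| = r ω |cosθ| / √(L² − r² sin²θ) = 0.023·189.1·0.79229/0.10355 = 33.284 rad/s.

33.3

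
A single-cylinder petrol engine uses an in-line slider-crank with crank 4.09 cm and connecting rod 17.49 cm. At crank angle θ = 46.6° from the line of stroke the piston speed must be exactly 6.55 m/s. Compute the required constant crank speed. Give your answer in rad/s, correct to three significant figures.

190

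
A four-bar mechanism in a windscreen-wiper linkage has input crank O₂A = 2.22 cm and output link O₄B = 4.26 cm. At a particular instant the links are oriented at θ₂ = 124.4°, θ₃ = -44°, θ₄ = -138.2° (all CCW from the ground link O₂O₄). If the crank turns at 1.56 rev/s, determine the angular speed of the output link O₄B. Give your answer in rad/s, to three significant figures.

1.03

ω₂ = 9.802 rad/s (from 1.56 rev/s).
Differentiating the loop-closure r₂e^{iθ₂}+r₃e^{iθ₃}=r₁+r₄e^{iθ₄} gives r₂ω₂e^{iθ₂}+r₃ω₃e^{iθ₃}=r₄ω₄e^{iθ₄}.
Eliminating the other unknown: ω₄ = r₂ω₂ sin(θ₂−θ₃) / [r₄ sin(θ₄−θ₃)].
Numerator sine = +0.20108; denominator sine = -0.99731.
Result = 0.0222·9.802·(+0.20108) / (0.0426·(-0.99731)) = -1.0299 rad/s; magnitude 1.0299 rad/s.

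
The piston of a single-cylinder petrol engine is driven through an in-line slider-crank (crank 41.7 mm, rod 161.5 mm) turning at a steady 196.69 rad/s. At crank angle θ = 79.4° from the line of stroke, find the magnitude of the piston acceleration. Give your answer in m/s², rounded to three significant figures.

ω = 196.7 rad/s
x(θ) = r cosθ + √(L² − r² sin²θ); with ω constant, a = ω²·d²x/dθ².
d²x/dθ² = −r cosθ − r²(cos2θ)/√u − r⁴ sin²2θ/(4u^{3/2}),  u = L² − r² sin²θ = 0.0244022 m².
Substituting r = 0.0417 m, L = 0.1615 m, θ = 79.4°: d²x/dθ² = +0.0026816 m.
a = ω²·d²x/dθ² = (196.7)²·(+0.0026816) = +103.74 m/s²;  |a| = 103.74 m/s².

104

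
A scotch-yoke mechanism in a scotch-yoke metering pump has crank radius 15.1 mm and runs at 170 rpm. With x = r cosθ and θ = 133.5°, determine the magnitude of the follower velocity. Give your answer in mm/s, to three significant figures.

ω = 17.8 rad/s (from 170 rpm).
x = r cosθ ⇒ ẋ = −rω sinθ.
|v| = rω|sinθ| = 0.0151·17.8·|sin 133.5°| = 0.19499 m/s = 194.99 mm/s.

195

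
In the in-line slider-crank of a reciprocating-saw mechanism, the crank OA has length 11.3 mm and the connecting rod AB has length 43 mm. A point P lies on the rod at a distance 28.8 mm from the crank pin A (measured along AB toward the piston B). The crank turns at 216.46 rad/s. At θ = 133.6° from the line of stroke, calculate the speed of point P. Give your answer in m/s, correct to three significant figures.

1.65

ω = 216.5 rad/s.  Crank-pin speed |V_A| = rω = 2.446 m/s, perpendicular to OA.
Rod angle: sinφ = −(r/L) sinθ ⇒ φ = -10.971°; ω_rod = −rω cosθ/√(L²−r²sin²θ) = +39.958 rad/s.
V_P = V_A + ω_rod × AP, with AP = 0.0288 m along the rod.
Components: V_Px = −rω sinθ − a·ω_rod·sinφ = -1.5523 m/s;  V_Py = rω cosθ + a·ω_rod·cosφ = -0.55704 m/s.
|V_P| = √(V_Px² + V_Py²) = 1.6492 m/s.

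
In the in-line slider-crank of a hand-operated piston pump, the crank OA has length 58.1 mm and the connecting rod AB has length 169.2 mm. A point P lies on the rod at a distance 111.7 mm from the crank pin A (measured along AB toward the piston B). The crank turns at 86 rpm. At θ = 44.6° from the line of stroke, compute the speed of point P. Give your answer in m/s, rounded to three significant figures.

ω = 9.006 rad/s.  Crank-pin speed |V_A| = rω = 0.52324 m/s, perpendicular to OA.
Rod angle: sinφ = −(r/L) sinθ ⇒ φ = -13.952°; ω_rod = −rω cosθ/√(L²−r²sin²θ) = -2.2688 rad/s.
V_P = V_A + ω_rod × AP, with AP = 0.1117 m along the rod.
Components: V_Px = −rω sinθ − a·ω_rod·sinφ = -0.4285 m/s;  V_Py = rω cosθ + a·ω_rod·cosφ = +0.12661 m/s.
|V_P| = √(V_Px² + V_Py²) = 0.44681 m/s.

0.447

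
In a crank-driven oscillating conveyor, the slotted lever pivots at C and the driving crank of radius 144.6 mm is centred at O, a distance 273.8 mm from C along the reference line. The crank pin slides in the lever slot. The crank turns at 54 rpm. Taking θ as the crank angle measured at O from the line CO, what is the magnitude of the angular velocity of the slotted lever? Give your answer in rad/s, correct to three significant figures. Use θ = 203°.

ω = 5.655 rad/s (from 54 rpm).
Crank pin A relative to C: A = (d + r cosθ, r sinθ); lever angle φ = atan2(r sinθ, d + r cosθ).
Differentiating tanφ: φ̇ = rω(d cosθ + r)/(d² + r² + 2dr cosθ).
d² + r² + 2dr cosθ = |CA|² = 0.0229873 m²;  d cosθ + r = -0.10743 m.
|ω_lever| = |0.1446·5.655·-0.10743| / 0.0229873 = 3.8216 rad/s.

3.82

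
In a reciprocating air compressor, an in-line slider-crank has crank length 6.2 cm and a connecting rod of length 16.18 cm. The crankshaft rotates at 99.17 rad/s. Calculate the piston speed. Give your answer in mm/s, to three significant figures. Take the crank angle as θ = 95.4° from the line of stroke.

5880

ω = 99.17 rad/s
For an in-line slider-crank, x = r cosθ + √(L² − r² sin²θ), so v = −rω sinθ·[1 + r cosθ/√(L² − r² sin²θ)].
With r = 0.062 m, L = 0.1618 m, θ = 95.4°: √(L² − r² sin²θ) = 0.14956 m.
v = −0.062·99.17·0.99556·[1 + 0.062·-0.09411/0.14956] = -5.8825 m/s.
|v| = 5.8825 m/s = 5882.5 mm/s.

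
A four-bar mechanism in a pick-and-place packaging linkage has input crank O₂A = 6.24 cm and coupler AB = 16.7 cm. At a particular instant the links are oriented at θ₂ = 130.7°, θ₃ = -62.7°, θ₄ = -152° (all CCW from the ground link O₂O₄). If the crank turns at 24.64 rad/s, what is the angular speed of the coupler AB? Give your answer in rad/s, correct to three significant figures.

8.98

ω₂ = 24.64 rad/s
Differentiating the loop-closure r₂e^{iθ₂}+r₃e^{iθ₃}=r₁+r₄e^{iθ₄} gives r₂ω₂e^{iθ₂}+r₃ω₃e^{iθ₃}=r₄ω₄e^{iθ₄}.
Eliminating the other unknown: ω₃ = r₂ω₂ sin(θ₄−θ₂) / [r₃ sin(θ₃−θ₄)].
Numerator sine = +0.97553; denominator sine = +0.99993.
Result = 0.0624·24.64·(+0.97553) / (0.167·(+0.99993)) = +8.9822 rad/s; magnitude 8.9822 rad/s.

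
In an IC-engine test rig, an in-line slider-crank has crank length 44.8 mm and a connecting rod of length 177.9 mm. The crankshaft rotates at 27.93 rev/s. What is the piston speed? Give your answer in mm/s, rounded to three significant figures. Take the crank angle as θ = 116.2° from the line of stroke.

6250

ω = 2π·27.9 = 175.5 rad/s
For an in-line slider-crank, x = r cosθ + √(L² − r² sin²θ), so v = −rω sinθ·[1 + r cosθ/√(L² − r² sin²θ)].
With r = 0.0448 m, L = 0.1779 m, θ = 116.2°: √(L² − r² sin²θ) = 0.1733 m.
v = −0.0448·175.5·0.89726·[1 + 0.0448·-0.44151/0.1733] = -6.249 m/s.
|v| = 6.249 m/s = 6249 mm/s.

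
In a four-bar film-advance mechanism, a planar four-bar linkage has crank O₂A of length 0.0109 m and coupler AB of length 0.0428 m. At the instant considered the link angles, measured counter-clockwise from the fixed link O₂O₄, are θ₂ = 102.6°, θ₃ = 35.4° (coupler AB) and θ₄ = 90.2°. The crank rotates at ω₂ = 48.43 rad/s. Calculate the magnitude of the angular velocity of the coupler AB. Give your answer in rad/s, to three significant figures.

ω₂ = 48.43 rad/s
Differentiating the loop-closure r₂e^{iθ₂}+r₃e^{iθ₃}=r₁+r₄e^{iθ₄} gives r₂ω₂e^{iθ₂}+r₃ω₃e^{iθ₃}=r₄ω₄e^{iθ₄}.
Eliminating the other unknown: ω₃ = r₂ω₂ sin(θ₄−θ₂) / [r₃ sin(θ₃−θ₄)].
Numerator sine = -0.21474; denominator sine = -0.81714.
Result = 0.0109·48.43·(-0.21474) / (0.0428·(-0.81714)) = +3.2412 rad/s; magnitude 3.2412 rad/s.

3.24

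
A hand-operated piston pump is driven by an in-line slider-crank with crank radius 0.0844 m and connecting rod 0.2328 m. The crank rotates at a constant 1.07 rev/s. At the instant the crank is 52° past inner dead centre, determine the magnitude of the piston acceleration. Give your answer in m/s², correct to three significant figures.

ω = 2π·1.07 = 6.723 rad/s
x(θ) = r cosθ + √(L² − r² sin²θ); with ω constant, a = ω²·d²x/dθ².
d²x/dθ² = −r cosθ − r²(cos2θ)/√u − r⁴ sin²2θ/(4u^{3/2}),  u = L² − r² sin²θ = 0.0497725 m².
Substituting r = 0.0844 m, L = 0.2328 m, θ = 52°: d²x/dθ² = -0.045313 m.
a = ω²·d²x/dθ² = (6.723)²·(-0.045313) = -2.0481 m/s²;  |a| = 2.0481 m/s².

2.05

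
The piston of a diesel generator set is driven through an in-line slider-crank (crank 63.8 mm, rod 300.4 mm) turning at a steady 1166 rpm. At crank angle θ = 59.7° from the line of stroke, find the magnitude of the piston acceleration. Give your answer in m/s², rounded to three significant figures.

381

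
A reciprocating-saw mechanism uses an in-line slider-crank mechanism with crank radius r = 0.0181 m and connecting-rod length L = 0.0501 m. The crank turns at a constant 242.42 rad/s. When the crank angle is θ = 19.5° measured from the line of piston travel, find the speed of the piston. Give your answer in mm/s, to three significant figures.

ω = 242.4 rad/s
For an in-line slider-crank, x = r cosθ + √(L² − r² sin²θ), so v = −rω sinθ·[1 + r cosθ/√(L² − r² sin²θ)].
With r = 0.0181 m, L = 0.0501 m, θ = 19.5°: √(L² − r² sin²θ) = 0.049734 m.
v = −0.0181·242.4·0.33381·[1 + 0.0181·0.94264/0.049734] = -1.9671 m/s.
|v| = 1.9671 m/s = 1967.1 mm/s.

1970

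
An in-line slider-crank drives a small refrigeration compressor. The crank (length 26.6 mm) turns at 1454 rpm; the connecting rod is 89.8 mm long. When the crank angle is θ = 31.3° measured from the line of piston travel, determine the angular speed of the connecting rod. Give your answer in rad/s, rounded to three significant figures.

ω = 152.3 rad/s (converted from 1454 rpm).
The rod makes angle φ with the slider axis where L sinφ = r sinθ; differentiating, L cosφ·φ̇ = r ω cosθ.
L cosφ = √(L² − r² sin²θ) = 0.08873 m.
|ω_rod| = r ω |cosθ| / √(L² − r² sin²θ) = 0.0266·152.3·0.85446/0.08873 = 39.003 rad/s.

39.0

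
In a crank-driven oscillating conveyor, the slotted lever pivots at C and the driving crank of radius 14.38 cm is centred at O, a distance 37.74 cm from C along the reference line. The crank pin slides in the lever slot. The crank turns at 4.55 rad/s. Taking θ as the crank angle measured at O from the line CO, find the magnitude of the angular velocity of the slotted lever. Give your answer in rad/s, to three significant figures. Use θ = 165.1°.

ω = 4.55 rad/s
Crank pin A relative to C: A = (d + r cosθ, r sinθ); lever angle φ = atan2(r sinθ, d + r cosθ).
Differentiating tanφ: φ̇ = rω(d cosθ + r)/(d² + r² + 2dr cosθ).
d² + r² + 2dr cosθ = |CA|² = 0.0582185 m²;  d cosθ + r = -0.22091 m.
|ω_lever| = |0.1438·4.55·-0.22091| / 0.0582185 = 2.4827 rad/s.

2.48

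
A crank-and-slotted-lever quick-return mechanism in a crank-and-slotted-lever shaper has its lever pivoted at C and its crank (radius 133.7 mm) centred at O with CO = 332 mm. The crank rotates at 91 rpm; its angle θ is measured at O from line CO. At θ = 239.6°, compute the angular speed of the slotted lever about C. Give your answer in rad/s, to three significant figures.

ω = 9.529 rad/s (from 91 rpm).
Crank pin A relative to C: A = (d + r cosθ, r sinθ); lever angle φ = atan2(r sinθ, d + r cosθ).
Differentiating tanφ: φ̇ = rω(d cosθ + r)/(d² + r² + 2dr cosθ).
d² + r² + 2dr cosθ = |CA|² = 0.0831756 m²;  d cosθ + r = -0.034303 m.
|ω_lever| = |0.1337·9.529·-0.034303| / 0.0831756 = 0.52546 rad/s.

0.525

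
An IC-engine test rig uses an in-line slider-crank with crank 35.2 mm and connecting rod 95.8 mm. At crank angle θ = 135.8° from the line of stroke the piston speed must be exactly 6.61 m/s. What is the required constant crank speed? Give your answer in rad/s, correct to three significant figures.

370

For an in-line slider-crank, |v_piston| = rω|sinθ|·[1 + r cosθ/√(L² − r² sin²θ)].
With r = 0.0352 m, L = 0.0958 m, θ = 135.8°: the bracketed kinematic factor |dx/dθ| = 0.017853 m.
ω = v/|dx/dθ| = 6.61/0.017853 = 370.25 rad/s.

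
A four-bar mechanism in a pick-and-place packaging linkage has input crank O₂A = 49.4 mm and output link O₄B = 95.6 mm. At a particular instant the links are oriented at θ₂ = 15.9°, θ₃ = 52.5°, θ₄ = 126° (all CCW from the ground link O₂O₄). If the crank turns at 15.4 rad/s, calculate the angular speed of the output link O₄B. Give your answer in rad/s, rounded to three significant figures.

ω₂ = 15.4 rad/s
Differentiating the loop-closure r₂e^{iθ₂}+r₃e^{iθ₃}=r₁+r₄e^{iθ₄} gives r₂ω₂e^{iθ₂}+r₃ω₃e^{iθ₃}=r₄ω₄e^{iθ₄}.
Eliminating the other unknown: ω₄ = r₂ω₂ sin(θ₂−θ₃) / [r₄ sin(θ₄−θ₃)].
Numerator sine = -0.59622; denominator sine = +0.95882.
Result = 0.0494·15.4·(-0.59622) / (0.0956·(+0.95882)) = -4.9484 rad/s; magnitude 4.9484 rad/s.

4.95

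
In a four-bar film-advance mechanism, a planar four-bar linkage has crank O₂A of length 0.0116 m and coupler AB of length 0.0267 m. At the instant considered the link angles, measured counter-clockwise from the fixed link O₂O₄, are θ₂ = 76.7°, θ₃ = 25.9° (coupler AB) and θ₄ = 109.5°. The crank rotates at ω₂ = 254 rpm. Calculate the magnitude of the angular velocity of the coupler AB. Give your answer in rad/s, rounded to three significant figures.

ω₂ = 26.6 rad/s (from 254 rpm).
Differentiating the loop-closure r₂e^{iθ₂}+r₃e^{iθ₃}=r₁+r₄e^{iθ₄} gives r₂ω₂e^{iθ₂}+r₃ω₃e^{iθ₃}=r₄ω₄e^{iθ₄}.
Eliminating the other unknown: ω₃ = r₂ω₂ sin(θ₄−θ₂) / [r₃ sin(θ₃−θ₄)].
Numerator sine = +0.54171; denominator sine = -0.99377.
Result = 0.0116·26.6·(+0.54171) / (0.0267·(-0.99377)) = -6.2993 rad/s; magnitude 6.2993 rad/s.

6.30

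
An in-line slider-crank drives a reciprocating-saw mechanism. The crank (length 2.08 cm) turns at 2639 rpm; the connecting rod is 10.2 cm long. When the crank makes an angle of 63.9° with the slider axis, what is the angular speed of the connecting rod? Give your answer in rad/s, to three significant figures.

ω = 276.4 rad/s (converted from 2639 rpm).
The rod makes angle φ with the slider axis where L sinφ = r sinθ; differentiating, L cosφ·φ̇ = r ω cosθ.
L cosφ = √(L² − r² sin²θ) = 0.10028 m.
|ω_rod| = r ω |cosθ| / √(L² − r² sin²θ) = 0.0208·276.4·0.43994/0.10028 = 25.219 rad/s.

25.2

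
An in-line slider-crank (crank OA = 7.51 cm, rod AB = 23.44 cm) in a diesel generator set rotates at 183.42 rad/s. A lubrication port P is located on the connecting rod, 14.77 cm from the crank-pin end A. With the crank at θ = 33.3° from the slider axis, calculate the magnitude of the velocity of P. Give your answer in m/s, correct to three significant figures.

ω = 183.4 rad/s.  Crank-pin speed |V_A| = rω = 13.775 m/s, perpendicular to OA.
Rod angle: sinφ = −(r/L) sinθ ⇒ φ = -10.131°; ω_rod = −rω cosθ/√(L²−r²sin²θ) = -49.895 rad/s.
V_P = V_A + ω_rod × AP, with AP = 0.1477 m along the rod.
Components: V_Px = −rω sinθ − a·ω_rod·sinφ = -8.859 m/s;  V_Py = rω cosθ + a·ω_rod·cosφ = +4.2585 m/s.
|V_P| = √(V_Px² + V_Py²) = 9.8294 m/s.

9.83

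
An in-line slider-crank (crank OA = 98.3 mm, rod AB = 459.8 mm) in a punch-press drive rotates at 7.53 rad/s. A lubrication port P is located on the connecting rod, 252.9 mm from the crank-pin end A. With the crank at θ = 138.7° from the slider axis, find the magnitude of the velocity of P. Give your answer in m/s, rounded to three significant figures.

ω = 7.53 rad/s.  Crank-pin speed |V_A| = rω = 0.7402 m/s, perpendicular to OA.
Rod angle: sinφ = −(r/L) sinθ ⇒ φ = -8.112°; ω_rod = −rω cosθ/√(L²−r²sin²θ) = +1.2216 rad/s.
V_P = V_A + ω_rod × AP, with AP = 0.2529 m along the rod.
Components: V_Px = −rω sinθ − a·ω_rod·sinφ = -0.44494 m/s;  V_Py = rω cosθ + a·ω_rod·cosφ = -0.25023 m/s.
|V_P| = √(V_Px² + V_Py²) = 0.51047 m/s.

0.510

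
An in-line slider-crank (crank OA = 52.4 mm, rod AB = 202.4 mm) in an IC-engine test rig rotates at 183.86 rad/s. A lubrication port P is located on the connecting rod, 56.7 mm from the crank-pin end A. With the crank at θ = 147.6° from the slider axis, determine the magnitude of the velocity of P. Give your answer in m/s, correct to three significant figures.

7.60

ω = 183.9 rad/s.  Crank-pin speed |V_A| = rω = 9.6343 m/s, perpendicular to OA.
Rod angle: sinφ = −(r/L) sinθ ⇒ φ = -7.974°; ω_rod = −rω cosθ/√(L²−r²sin²θ) = +40.582 rad/s.
V_P = V_A + ω_rod × AP, with AP = 0.0567 m along the rod.
Components: V_Px = −rω sinθ − a·ω_rod·sinφ = -4.8431 m/s;  V_Py = rω cosθ + a·ω_rod·cosφ = -5.8557 m/s.
|V_P| = √(V_Px² + V_Py²) = 7.599 m/s.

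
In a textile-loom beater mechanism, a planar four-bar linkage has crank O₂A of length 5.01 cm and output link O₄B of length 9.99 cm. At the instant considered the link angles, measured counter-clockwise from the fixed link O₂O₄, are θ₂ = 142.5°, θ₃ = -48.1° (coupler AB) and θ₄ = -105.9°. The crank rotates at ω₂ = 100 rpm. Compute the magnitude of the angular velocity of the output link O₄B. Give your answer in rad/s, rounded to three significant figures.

ω₂ = 10.47 rad/s (from 100 rpm).
Differentiating the loop-closure r₂e^{iθ₂}+r₃e^{iθ₃}=r₁+r₄e^{iθ₄} gives r₂ω₂e^{iθ₂}+r₃ω₃e^{iθ₃}=r₄ω₄e^{iθ₄}.
Eliminating the other unknown: ω₄ = r₂ω₂ sin(θ₂−θ₃) / [r₄ sin(θ₄−θ₃)].
Numerator sine = -0.18395; denominator sine = -0.84619.
Result = 0.0501·10.47·(-0.18395) / (0.0999·(-0.84619)) = +1.1417 rad/s; magnitude 1.1417 rad/s.

1.14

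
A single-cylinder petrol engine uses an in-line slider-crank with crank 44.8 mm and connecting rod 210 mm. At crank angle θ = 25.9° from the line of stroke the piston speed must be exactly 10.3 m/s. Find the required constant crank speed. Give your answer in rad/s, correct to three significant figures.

For an in-line slider-crank, |v_piston| = rω|sinθ|·[1 + r cosθ/√(L² − r² sin²θ)].
With r = 0.0448 m, L = 0.21 m, θ = 25.9°: the bracketed kinematic factor |dx/dθ| = 0.02334 m.
ω = v/|dx/dθ| = 10.3/0.02334 = 441.29 rad/s.

441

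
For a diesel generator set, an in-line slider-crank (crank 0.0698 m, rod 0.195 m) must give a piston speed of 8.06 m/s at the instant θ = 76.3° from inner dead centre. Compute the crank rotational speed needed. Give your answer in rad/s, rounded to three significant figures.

109

For an in-line slider-crank, |v_piston| = rω|sinθ|·[1 + r cosθ/√(L² − r² sin²θ)].
With r = 0.0698 m, L = 0.195 m, θ = 76.3°: the bracketed kinematic factor |dx/dθ| = 0.073946 m.
ω = v/|dx/dθ| = 8.06/0.073946 = 109 rad/s.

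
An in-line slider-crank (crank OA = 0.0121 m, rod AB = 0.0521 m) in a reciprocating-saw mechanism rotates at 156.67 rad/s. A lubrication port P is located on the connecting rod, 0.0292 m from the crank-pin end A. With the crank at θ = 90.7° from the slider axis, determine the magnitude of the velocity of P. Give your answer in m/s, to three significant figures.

1.89

ω = 156.7 rad/s.  Crank-pin speed |V_A| = rω = 1.8957 m/s, perpendicular to OA.
Rod angle: sinφ = −(r/L) sinθ ⇒ φ = -13.428°; ω_rod = −rω cosθ/√(L²−r²sin²θ) = +0.45702 rad/s.
V_P = V_A + ω_rod × AP, with AP = 0.0292 m along the rod.
Components: V_Px = −rω sinθ − a·ω_rod·sinφ = -1.8925 m/s;  V_Py = rω cosθ + a·ω_rod·cosφ = -0.01018 m/s.
|V_P| = √(V_Px² + V_Py²) = 1.8925 m/s.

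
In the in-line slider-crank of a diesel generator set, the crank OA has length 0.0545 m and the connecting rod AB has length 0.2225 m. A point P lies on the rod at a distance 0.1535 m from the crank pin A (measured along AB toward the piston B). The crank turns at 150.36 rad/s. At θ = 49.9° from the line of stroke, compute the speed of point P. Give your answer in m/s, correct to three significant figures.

7.15

ω = 150.4 rad/s.  Crank-pin speed |V_A| = rω = 8.1946 m/s, perpendicular to OA.
Rod angle: sinφ = −(r/L) sinθ ⇒ φ = -10.799°; ω_rod = −rω cosθ/√(L²−r²sin²θ) = -24.151 rad/s.
V_P = V_A + ω_rod × AP, with AP = 0.1535 m along the rod.
Components: V_Px = −rω sinθ − a·ω_rod·sinφ = -6.9628 m/s;  V_Py = rω cosθ + a·ω_rod·cosφ = +1.6369 m/s.
|V_P| = √(V_Px² + V_Py²) = 7.1526 m/s.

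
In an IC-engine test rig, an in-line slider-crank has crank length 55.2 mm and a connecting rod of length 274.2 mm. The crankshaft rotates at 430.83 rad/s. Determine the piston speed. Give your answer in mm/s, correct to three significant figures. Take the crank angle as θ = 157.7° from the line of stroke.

7340

ω = 430.8 rad/s
For an in-line slider-crank, x = r cosθ + √(L² − r² sin²θ), so v = −rω sinθ·[1 + r cosθ/√(L² − r² sin²θ)].
With r = 0.0552 m, L = 0.2742 m, θ = 157.7°: √(L² − r² sin²θ) = 0.2734 m.
v = −0.0552·430.8·0.37946·[1 + 0.0552·-0.92521/0.2734] = -7.3384 m/s.
|v| = 7.3384 m/s = 7338.4 mm/s.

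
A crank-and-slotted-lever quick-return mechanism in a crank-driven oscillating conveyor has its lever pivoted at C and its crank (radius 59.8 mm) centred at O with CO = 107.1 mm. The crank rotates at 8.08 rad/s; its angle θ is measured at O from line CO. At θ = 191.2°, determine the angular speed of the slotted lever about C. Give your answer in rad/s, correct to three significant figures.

8.81

ω = 8.08 rad/s
Crank pin A relative to C: A = (d + r cosθ, r sinθ); lever angle φ = atan2(r sinθ, d + r cosθ).
Differentiating tanφ: φ̇ = rω(d cosθ + r)/(d² + r² + 2dr cosθ).
d² + r² + 2dr cosθ = |CA|² = 0.00248124 m²;  d cosθ + r = -0.04526 m.
|ω_lever| = |0.0598·8.08·-0.04526| / 0.00248124 = 8.8138 rad/s.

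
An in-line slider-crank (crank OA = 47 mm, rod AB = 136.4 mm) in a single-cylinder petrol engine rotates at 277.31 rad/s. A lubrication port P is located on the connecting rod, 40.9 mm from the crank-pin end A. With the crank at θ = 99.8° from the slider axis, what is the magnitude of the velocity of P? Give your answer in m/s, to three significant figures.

ω = 277.3 rad/s.  Crank-pin speed |V_A| = rω = 13.034 m/s, perpendicular to OA.
Rod angle: sinφ = −(r/L) sinθ ⇒ φ = -19.849°; ω_rod = −rω cosθ/√(L²−r²sin²θ) = +17.292 rad/s.
V_P = V_A + ω_rod × AP, with AP = 0.0409 m along the rod.
Components: V_Px = −rω sinθ − a·ω_rod·sinφ = -12.603 m/s;  V_Py = rω cosθ + a·ω_rod·cosφ = -1.5532 m/s.
|V_P| = √(V_Px² + V_Py²) = 12.699 m/s.

12.7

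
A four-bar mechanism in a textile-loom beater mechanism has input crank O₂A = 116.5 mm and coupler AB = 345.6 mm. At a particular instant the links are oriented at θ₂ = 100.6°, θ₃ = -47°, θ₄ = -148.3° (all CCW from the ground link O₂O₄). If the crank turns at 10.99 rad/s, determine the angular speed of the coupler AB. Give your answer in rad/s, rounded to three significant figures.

ω₂ = 10.99 rad/s
Differentiating the loop-closure r₂e^{iθ₂}+r₃e^{iθ₃}=r₁+r₄e^{iθ₄} gives r₂ω₂e^{iθ₂}+r₃ω₃e^{iθ₃}=r₄ω₄e^{iθ₄}.
Eliminating the other unknown: ω₃ = r₂ω₂ sin(θ₄−θ₂) / [r₃ sin(θ₃−θ₄)].
Numerator sine = +0.93295; denominator sine = +0.98061.
Result = 0.1165·10.99·(+0.93295) / (0.3456·(+0.98061)) = +3.5246 rad/s; magnitude 3.5246 rad/s.

3.52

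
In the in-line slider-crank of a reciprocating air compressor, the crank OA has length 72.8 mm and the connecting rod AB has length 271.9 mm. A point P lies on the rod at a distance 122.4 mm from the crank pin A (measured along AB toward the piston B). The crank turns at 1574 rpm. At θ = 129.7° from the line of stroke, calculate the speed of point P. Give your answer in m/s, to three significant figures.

9.49

ω = 164.8 rad/s.  Crank-pin speed |V_A| = rω = 12 m/s, perpendicular to OA.
Rod angle: sinφ = −(r/L) sinθ ⇒ φ = -11.888°; ω_rod = −rω cosθ/√(L²−r²sin²θ) = +28.808 rad/s.
V_P = V_A + ω_rod × AP, with AP = 0.1224 m along the rod.
Components: V_Px = −rω sinθ − a·ω_rod·sinφ = -8.5061 m/s;  V_Py = rω cosθ + a·ω_rod·cosφ = -4.2144 m/s.
|V_P| = √(V_Px² + V_Py²) = 9.4929 m/s.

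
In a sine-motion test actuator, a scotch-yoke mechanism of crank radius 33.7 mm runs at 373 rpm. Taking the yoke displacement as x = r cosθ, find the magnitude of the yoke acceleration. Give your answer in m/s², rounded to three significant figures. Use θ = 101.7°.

10.4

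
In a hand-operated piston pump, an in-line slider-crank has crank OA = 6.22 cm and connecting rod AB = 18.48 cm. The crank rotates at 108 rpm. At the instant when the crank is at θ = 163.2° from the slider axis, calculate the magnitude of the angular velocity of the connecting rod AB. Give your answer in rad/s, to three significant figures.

3.66

ω = 11.31 rad/s (converted from 108 rpm).
The rod makes angle φ with the slider axis where L sinφ = r sinθ; differentiating, L cosφ·φ̇ = r ω cosθ.
L cosφ = √(L² − r² sin²θ) = 0.18392 m.
|ω_rod| = r ω |cosθ| / √(L² − r² sin²θ) = 0.0622·11.31·0.95732/0.18392 = 3.6615 rad/s.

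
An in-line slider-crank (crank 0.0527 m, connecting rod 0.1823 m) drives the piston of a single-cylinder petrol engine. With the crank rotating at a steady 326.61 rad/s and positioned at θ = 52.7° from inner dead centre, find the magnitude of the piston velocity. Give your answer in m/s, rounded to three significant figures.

16.2

ω = 326.6 rad/s
For an in-line slider-crank, x = r cosθ + √(L² − r² sin²θ), so v = −rω sinθ·[1 + r cosθ/√(L² − r² sin²θ)].
With r = 0.0527 m, L = 0.1823 m, θ = 52.7°: √(L² − r² sin²θ) = 0.17741 m.
v = −0.0527·326.6·0.79547·[1 + 0.0527·0.60599/0.17741] = -16.157 m/s.
|v| = 16.157 m/s.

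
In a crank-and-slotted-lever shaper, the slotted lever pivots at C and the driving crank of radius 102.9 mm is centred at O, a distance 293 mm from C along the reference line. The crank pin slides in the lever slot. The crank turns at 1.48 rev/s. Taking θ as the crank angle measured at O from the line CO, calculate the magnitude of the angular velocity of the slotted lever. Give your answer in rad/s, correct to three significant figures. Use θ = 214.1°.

ω = 9.299 rad/s (from 1.48 rev/s).
Crank pin A relative to C: A = (d + r cosθ, r sinθ); lever angle φ = atan2(r sinθ, d + r cosθ).
Differentiating tanφ: φ̇ = rω(d cosθ + r)/(d² + r² + 2dr cosθ).
d² + r² + 2dr cosθ = |CA|² = 0.0465059 m²;  d cosθ + r = -0.13972 m.
|ω_lever| = |0.1029·9.299·-0.13972| / 0.0465059 = 2.8748 rad/s.

2.87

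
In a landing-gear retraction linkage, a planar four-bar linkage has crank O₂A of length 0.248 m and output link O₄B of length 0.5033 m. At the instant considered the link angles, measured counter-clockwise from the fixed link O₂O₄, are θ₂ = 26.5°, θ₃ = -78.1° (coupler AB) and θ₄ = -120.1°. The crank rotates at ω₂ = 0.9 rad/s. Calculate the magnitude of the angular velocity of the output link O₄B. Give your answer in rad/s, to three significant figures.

ω₂ = 0.9 rad/s
Differentiating the loop-closure r₂e^{iθ₂}+r₃e^{iθ₃}=r₁+r₄e^{iθ₄} gives r₂ω₂e^{iθ₂}+r₃ω₃e^{iθ₃}=r₄ω₄e^{iθ₄}.
Eliminating the other unknown: ω₄ = r₂ω₂ sin(θ₂−θ₃) / [r₄ sin(θ₄−θ₃)].
Numerator sine = +0.96771; denominator sine = -0.66913.
Result = 0.248·0.9·(+0.96771) / (0.5033·(-0.66913)) = -0.64136 rad/s; magnitude 0.64136 rad/s.

0.641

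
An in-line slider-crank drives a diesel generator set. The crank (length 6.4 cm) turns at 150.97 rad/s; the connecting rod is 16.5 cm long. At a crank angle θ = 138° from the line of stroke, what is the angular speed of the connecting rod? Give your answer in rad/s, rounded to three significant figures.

45.1

ω = 151 rad/s
The rod makes angle φ with the slider axis where L sinφ = r sinθ; differentiating, L cosφ·φ̇ = r ω cosθ.
L cosφ = √(L² − r² sin²θ) = 0.15935 m.
|ω_rod| = r ω |cosθ| / √(L² − r² sin²θ) = 0.064·151·0.74314/0.15935 = 45.061 rad/s.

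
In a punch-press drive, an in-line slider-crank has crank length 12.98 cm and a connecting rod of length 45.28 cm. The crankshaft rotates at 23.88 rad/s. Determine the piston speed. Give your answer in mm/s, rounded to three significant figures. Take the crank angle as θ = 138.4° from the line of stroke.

ω = 23.88 rad/s
For an in-line slider-crank, x = r cosθ + √(L² − r² sin²θ), so v = −rω sinθ·[1 + r cosθ/√(L² − r² sin²θ)].
With r = 0.1298 m, L = 0.4528 m, θ = 138.4°: √(L² − r² sin²θ) = 0.44452 m.
v = −0.1298·23.88·0.66393·[1 + 0.1298·-0.74780/0.44452] = -1.6086 m/s.
|v| = 1.6086 m/s = 1608.6 mm/s.

1610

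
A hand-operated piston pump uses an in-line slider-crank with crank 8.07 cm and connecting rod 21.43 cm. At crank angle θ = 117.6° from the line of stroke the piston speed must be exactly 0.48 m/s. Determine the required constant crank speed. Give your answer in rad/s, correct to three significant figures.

For an in-line slider-crank, |v_piston| = rω|sinθ|·[1 + r cosθ/√(L² − r² sin²θ)].
With r = 0.0807 m, L = 0.2143 m, θ = 117.6°: the bracketed kinematic factor |dx/dθ| = 0.058281 m.
ω = v/|dx/dθ| = 0.48/0.058281 = 8.236 rad/s.

8.24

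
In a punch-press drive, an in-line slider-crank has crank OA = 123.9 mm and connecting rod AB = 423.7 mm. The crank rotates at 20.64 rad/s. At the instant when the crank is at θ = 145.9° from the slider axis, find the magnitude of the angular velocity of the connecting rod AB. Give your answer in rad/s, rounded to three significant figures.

ω = 20.64 rad/s
The rod makes angle φ with the slider axis where L sinφ = r sinθ; differentiating, L cosφ·φ̇ = r ω cosθ.
L cosφ = √(L² − r² sin²θ) = 0.41797 m.
|ω_rod| = r ω |cosθ| / √(L² − r² sin²θ) = 0.1239·20.64·0.82806/0.41797 = 5.0664 rad/s.

5.07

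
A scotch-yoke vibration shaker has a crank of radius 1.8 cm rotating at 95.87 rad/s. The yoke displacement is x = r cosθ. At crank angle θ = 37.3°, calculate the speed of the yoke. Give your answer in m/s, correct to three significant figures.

1.05

ω = 95.87 rad/s
x = r cosθ ⇒ ẋ = −rω sinθ.
|v| = rω|sinθ| = 0.018·95.87·|sin 37.3°| = 1.0457 m/s.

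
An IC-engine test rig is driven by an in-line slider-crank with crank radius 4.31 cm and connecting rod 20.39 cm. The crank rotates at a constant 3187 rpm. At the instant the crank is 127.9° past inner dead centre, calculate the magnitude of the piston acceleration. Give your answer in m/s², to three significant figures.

ω = 2π·3187/60 = 333.7 rad/s
x(θ) = r cosθ + √(L² − r² sin²θ); with ω constant, a = ω²·d²x/dθ².
d²x/dθ² = −r cosθ − r²(cos2θ)/√u − r⁴ sin²2θ/(4u^{3/2}),  u = L² − r² sin²θ = 0.0404186 m².
Substituting r = 0.0431 m, L = 0.2039 m, θ = 127.9°: d²x/dθ² = +0.028643 m.
a = ω²·d²x/dθ² = (333.7)²·(+0.028643) = +3190.3 m/s²;  |a| = 3190.3 m/s².

3190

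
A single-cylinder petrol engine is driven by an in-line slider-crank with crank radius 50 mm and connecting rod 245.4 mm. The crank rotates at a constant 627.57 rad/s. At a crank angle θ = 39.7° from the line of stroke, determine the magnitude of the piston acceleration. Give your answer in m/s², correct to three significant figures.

ω = 627.6 rad/s
x(θ) = r cosθ + √(L² − r² sin²θ); with ω constant, a = ω²·d²x/dθ².
d²x/dθ² = −r cosθ − r²(cos2θ)/√u − r⁴ sin²2θ/(4u^{3/2}),  u = L² − r² sin²θ = 0.0592011 m².
Substituting r = 0.05 m, L = 0.2454 m, θ = 39.7°: d²x/dθ² = -0.040465 m.
a = ω²·d²x/dθ² = (627.6)²·(-0.040465) = -15937 m/s²;  |a| = 15937 m/s².

15900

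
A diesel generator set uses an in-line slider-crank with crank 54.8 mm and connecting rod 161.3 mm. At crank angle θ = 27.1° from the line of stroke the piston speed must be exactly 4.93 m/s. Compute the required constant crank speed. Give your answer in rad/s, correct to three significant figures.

For an in-line slider-crank, |v_piston| = rω|sinθ|·[1 + r cosθ/√(L² − r² sin²θ)].
With r = 0.0548 m, L = 0.1613 m, θ = 27.1°: the bracketed kinematic factor |dx/dθ| = 0.032606 m.
ω = v/|dx/dθ| = 4.93/0.032606 = 151.2 rad/s.

151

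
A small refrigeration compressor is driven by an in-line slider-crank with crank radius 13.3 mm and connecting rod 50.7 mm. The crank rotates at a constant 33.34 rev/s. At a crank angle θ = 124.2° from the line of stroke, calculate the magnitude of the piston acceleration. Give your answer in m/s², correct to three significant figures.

383

ω = 2π·33.3 = 209.5 rad/s
x(θ) = r cosθ + √(L² − r² sin²θ); with ω constant, a = ω²·d²x/dθ².
d²x/dθ² = −r cosθ − r²(cos2θ)/√u − r⁴ sin²2θ/(4u^{3/2}),  u = L² − r² sin²θ = 0.00244949 m².
Substituting r = 0.0133 m, L = 0.0507 m, θ = 124.2°: d²x/dθ² = +0.0087356 m.
a = ω²·d²x/dθ² = (209.5)²·(+0.0087356) = +383.34 m/s²;  |a| = 383.34 m/s².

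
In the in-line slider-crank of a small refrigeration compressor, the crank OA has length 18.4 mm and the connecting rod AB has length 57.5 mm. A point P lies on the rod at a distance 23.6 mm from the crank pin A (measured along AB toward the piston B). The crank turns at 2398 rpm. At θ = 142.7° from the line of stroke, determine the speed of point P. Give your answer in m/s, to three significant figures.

ω = 251.1 rad/s.  Crank-pin speed |V_A| = rω = 4.6206 m/s, perpendicular to OA.
Rod angle: sinφ = −(r/L) sinθ ⇒ φ = -11.181°; ω_rod = −rω cosθ/√(L²−r²sin²θ) = +65.159 rad/s.
V_P = V_A + ω_rod × AP, with AP = 0.0236 m along the rod.
Components: V_Px = −rω sinθ − a·ω_rod·sinφ = -2.5018 m/s;  V_Py = rω cosθ + a·ω_rod·cosφ = -2.167 m/s.
|V_P| = √(V_Px² + V_Py²) = 3.3098 m/s.

3.31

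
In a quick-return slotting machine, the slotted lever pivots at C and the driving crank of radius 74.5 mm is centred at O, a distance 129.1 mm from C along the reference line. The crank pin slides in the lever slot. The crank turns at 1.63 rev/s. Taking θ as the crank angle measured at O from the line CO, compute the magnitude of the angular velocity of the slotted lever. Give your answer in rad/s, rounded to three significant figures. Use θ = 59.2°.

ω = 10.24 rad/s (from 1.63 rev/s).
Crank pin A relative to C: A = (d + r cosθ, r sinθ); lever angle φ = atan2(r sinθ, d + r cosθ).
Differentiating tanφ: φ̇ = rω(d cosθ + r)/(d² + r² + 2dr cosθ).
d² + r² + 2dr cosθ = |CA|² = 0.0320667 m²;  d cosθ + r = +0.1406 m.
|ω_lever| = |0.0745·10.24·+0.1406| / 0.0320667 = 3.3456 rad/s.

3.35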